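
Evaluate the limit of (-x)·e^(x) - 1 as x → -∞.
The product is a 0·∞ indeterminate form at x → -∞.
Rewrite the product as (-x) / e^(-x) (an ∞/∞ form) and apply L'Hôpital, or use the standard hierarchy e^(|x|) ≫ |(-x)| as x → -∞.
The indeterminate product → 0, so the limit = -1.

Final answer: -1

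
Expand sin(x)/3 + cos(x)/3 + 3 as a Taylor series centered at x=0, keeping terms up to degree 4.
x^4/72 - x^3/18 - x^2/6 + x/3 + 10/3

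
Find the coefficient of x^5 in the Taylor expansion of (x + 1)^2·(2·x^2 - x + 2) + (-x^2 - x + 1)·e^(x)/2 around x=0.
Expand to order 5: (x + 1)^2·(2·x^2 - x + 2) + (-x^2 - x + 1)·e^(x)/2 = -x^5/10 + 27·x^4/16 + 7·x^3/3 + 5·x^2/4 + 3·x + 5/2 + O(x^6).
The coefficient of x^5 is -1/10.

Final answer: -1/10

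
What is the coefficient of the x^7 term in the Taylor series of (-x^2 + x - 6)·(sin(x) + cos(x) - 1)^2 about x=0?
Expand to order 7: (-x^2 + x - 6)·(sin(x) + cos(x) - 1)^2 = -7·x^7/72 + 19·x^6/60 - 7·x^5/12 - 3·x^4/2 + 7·x^3 - 6·x^2 + O(x^8).
The coefficient of x^7 is -7/72.

Final answer: -7/72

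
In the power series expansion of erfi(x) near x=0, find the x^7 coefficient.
Expand to order 7: erfi(x) = x^7/(21·√(π)) + x^5/(5·√(π)) + 2·x^3/(3·√(π)) + 2·x/√(π) + O(x^8).
The coefficient of x^7 is 1/(21·√(π)).

Final answer: 1/(21·√(π))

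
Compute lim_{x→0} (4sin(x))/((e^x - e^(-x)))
Both numerator and denominator → 0 as x → 0; this is a 0/0 indeterminate form.
Expand each to leading order near x = 0: numerator ~ 4·x, denominator ~ 2·x.
The limit of the ratio is 2.

Final answer: 2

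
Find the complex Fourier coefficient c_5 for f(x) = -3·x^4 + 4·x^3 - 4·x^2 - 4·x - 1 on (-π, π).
Compute the real Fourier coefficients first: a_5 = 256/625 + 24·π^2/25, b_5 = -248/125 + 8·π^2/5.
Then c_5 = (a_5 − i·b_5)/2 = 128/625 + 12·π^2/25 - 4·i·π^2/5 + 124·i/125.

Final answer: 128/625 + 12·π^2/25 - 4·i·π^2/5 + 124·i/125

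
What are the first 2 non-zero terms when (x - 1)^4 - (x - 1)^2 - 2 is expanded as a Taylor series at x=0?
-2·x - 2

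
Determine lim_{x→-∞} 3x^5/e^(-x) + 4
The quotient is an ∞/∞ indeterminate form as x → -∞.
Compare growth rates of the dominant terms (exponentials ≫ polynomials ≫ logarithms), or apply L'Hôpital's rule; the quotient → 0.
Adding the constant: 0 + 4 = 4. Limit = 4.

Final answer: 4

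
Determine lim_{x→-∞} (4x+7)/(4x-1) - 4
Evaluate the dominant behaviour as x → -∞; each term tends to a finite value or vanishes.
Limit = -3.

Final answer: -3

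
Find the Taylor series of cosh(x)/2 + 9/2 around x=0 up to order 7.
x^6/1440 + x^4/48 + x^2/4 + 5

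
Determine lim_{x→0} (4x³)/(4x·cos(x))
Both numerator and denominator → 0 as x → 0; this is a 0/0 indeterminate form.
Expand each to leading order near x = 0: numerator ~ 4·x^3, denominator ~ 4·x.
The limit of the ratio is 0.

Final answer: 0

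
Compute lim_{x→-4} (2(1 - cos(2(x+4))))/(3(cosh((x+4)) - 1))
Both numerator and denominator → 0 as x → -4; this is a 0/0 indeterminate form.
Expand each to leading order near x = -4: numerator ~ 4·(x + 4)^2, denominator ~ 3·(x + 4)^2/2.
The limit of the ratio is 8/3.

Final answer: 8/3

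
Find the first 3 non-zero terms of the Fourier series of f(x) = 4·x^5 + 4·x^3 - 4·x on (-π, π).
(-152·π^2 + 8·π^4 + 904)·sin(x) + (-4·π^4 - 20 + 16·π^2)·sin(2·x) + (-88·π^2/27 - 40/81 + 8·π^4/3)·sin(3·x)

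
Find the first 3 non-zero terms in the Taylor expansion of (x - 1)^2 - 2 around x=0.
x^2 - 2·x - 1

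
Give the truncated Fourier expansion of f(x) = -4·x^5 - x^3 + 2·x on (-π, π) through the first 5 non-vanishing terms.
(-944 - 8·π^4 + 158·π^2)·sin(x) + (-19·π^2 + 53/2 + 4·π^4)·sin(2·x) + (-8·π^4/3 - 176/81 + 142·π^2/27)·sin(3·x) + (-2·π^2 - 1/4 + 2·π^4)·sin(4·x) + (-8·π^4/5 + 368/625 + 22·π^2/25)·sin(5·x)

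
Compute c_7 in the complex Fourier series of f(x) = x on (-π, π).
Compute the real Fourier coefficients first: a_7 = 0, b_7 = 2/7.
Then c_7 = (a_7 − i·b_7)/2 = -i/7.

Final answer: -i/7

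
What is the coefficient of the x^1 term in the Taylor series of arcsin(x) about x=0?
Expand to order 1: arcsin(x) = x + O(x^2).
The coefficient of x^1 is 1.

Final answer: 1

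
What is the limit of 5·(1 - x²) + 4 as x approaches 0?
Direct substitution at x = 0 gives 9.

Final answer: 9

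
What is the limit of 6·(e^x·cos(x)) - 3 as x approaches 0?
Direct substitution at x = 0 gives 3.

Final answer: 3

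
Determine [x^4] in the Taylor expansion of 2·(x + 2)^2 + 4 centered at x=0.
Expand to order 4: 2·(x + 2)^2 + 4 = 2·x^2 + 8·x + 12 + O(x^5).
The coefficient of x^4 is 0.

Final answer: 0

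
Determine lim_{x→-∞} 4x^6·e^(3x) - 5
The product is a 0·∞ indeterminate form at x → -∞.
Rewrite the product as 4x^6 / e^(-3x) (an ∞/∞ form) and apply L'Hôpital, or use the standard hierarchy e^(3|x|) ≫ |x^6| as x → -∞.
The indeterminate product → 0, so the limit = -5.

Final answer: -5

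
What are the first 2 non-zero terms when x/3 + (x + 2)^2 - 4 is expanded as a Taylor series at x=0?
x^2 + 13·x/3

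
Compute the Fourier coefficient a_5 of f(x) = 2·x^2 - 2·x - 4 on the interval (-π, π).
a_5 = (1/π) ∫_{-π}^{π} f(x)·cos(5x) dx.
Evaluate the integral (use parity and integration by parts as needed): a_5 = -8/25.

Final answer: -8/25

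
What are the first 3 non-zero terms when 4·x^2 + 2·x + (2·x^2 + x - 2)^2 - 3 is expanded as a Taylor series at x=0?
-3·x^2 - 2·x + 1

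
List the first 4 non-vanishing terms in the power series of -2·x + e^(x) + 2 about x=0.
x^3/6 + x^2/2 - x + 3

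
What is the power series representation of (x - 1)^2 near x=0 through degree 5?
x^2 - 2·x + 1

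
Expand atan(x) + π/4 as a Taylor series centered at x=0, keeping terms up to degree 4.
-x^3/3 + x + π/4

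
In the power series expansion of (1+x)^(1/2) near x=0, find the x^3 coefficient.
Expand to order 3: (1+x)^(1/2) = x^3/16 - x^2/8 + x/2 + 1 + O(x^4).
The coefficient of x^3 is 1/16.

Final answer: 1/16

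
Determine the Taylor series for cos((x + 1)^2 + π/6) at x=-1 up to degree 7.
√(3)/2 - (x + 1)^2/2 - √(3)·(x + 1)^4/4 + (x + 1)^6/12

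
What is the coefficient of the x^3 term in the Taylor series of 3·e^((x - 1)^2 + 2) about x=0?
Expand to order 3: 3·e^((x - 1)^2 + 2) = -10·x^3·e^(3) + 9·x^2·e^(3) - 6·x·e^(3) + 3·e^(3) + O(x^4).
The coefficient of x^3 is -10·e^(3).

Final answer: -10·e^(3)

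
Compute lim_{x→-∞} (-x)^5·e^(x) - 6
The product is a 0·∞ indeterminate form at x → -∞.
Rewrite the product as (-x)^5 / e^(-x) (an ∞/∞ form) and apply L'Hôpital, or use the standard hierarchy e^(|x|) ≫ |(-x)^5| as x → -∞.
The indeterminate product → 0, so the limit = -6.

Final answer: -6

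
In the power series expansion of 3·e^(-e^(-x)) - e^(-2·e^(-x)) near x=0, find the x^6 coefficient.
Expand to order 6: 3·e^(-e^(-x)) - e^(-2·e^(-x)) = x^6·(-3·e^(-1)/80 - 13·e^(-2)/360) + x^5·(-7·e^(-2)/60 + e^(-1)/20) + x^4·(e^(-2)/4 + e^(-1)/8) + x^3·(-e^(-1)/2 + e^(-2)/3) - x^2·e^(-2) + x·(-2·e^(-2) + 3·e^(-1)) - e^(-2) + 3·e^(-1) + O(x^7).
The coefficient of x^6 is -3·e^(-1)/80 - 13·e^(-2)/360.

Final answer: -3·e^(-1)/80 - 13·e^(-2)/360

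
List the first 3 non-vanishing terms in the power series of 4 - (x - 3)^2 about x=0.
-x^2 + 6·x - 5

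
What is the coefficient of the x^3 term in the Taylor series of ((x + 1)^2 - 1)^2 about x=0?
Expand to order 3: ((x + 1)^2 - 1)^2 = 4·x^3 + 4·x^2 + O(x^4).
The coefficient of x^3 is 4.

Final answer: 4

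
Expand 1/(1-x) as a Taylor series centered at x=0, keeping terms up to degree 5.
x^5 + x^4 + x^3 + x^2 + x + 1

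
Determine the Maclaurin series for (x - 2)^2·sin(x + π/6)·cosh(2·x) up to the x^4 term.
x^4·(1/6 - 11·√(3)/3) + x^3·(-3 + 25·√(3)/6) + x^2·(7/2 - 2·√(3)) + x·(-2 + 2·√(3)) + 2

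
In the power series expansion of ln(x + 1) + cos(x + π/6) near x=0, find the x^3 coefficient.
Expand to order 3: ln(x + 1) + cos(x + π/6) = 5·x^3/12 + x^2·(-1/2 - √(3)/4) + x/2 + √(3)/2 + O(x^4).
The coefficient of x^3 is 5/12.

Final answer: 5/12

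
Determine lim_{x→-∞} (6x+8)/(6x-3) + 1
Evaluate the dominant behaviour as x → -∞; each term tends to a finite value or vanishes.
Limit = 2.

Final answer: 2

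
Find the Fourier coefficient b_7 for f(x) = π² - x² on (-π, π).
b_7 = (1/π) ∫_{-π}^{π} f(x)·sin(7x) dx.
Evaluate the integral (use parity and integration by parts as needed): b_7 = 0.

Final answer: 0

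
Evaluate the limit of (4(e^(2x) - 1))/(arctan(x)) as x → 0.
Both numerator and denominator → 0 as x → 0; this is a 0/0 indeterminate form.
Expand each to leading order near x = 0: numerator ~ 8·x, denominator ~ x.
The limit of the ratio is 8.

Final answer: 8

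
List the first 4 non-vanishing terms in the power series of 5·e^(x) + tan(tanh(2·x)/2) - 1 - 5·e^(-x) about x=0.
61·x^5/60 + 2·x^3/3 + 11·x - 1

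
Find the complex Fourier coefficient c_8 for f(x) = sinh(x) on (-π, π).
Compute the real Fourier coefficients first: a_8 = 0, b_8 = -16·sinh(π)/(65·π).
Then c_8 = (a_8 − i·b_8)/2 = 8·i·sinh(π)/(65·π).

Final answer: 8·i·sinh(π)/(65·π)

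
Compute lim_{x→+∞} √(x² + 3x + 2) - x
This is an ∞ − ∞ indeterminate form.
Multiply and divide by the conjugate √(x²+3x + 2) + x; the x² terms cancel, leaving (3x + 2)/(√(x²+3x + 2)+x) → 3/2.
Limit = 3/2.

Final answer: 3/2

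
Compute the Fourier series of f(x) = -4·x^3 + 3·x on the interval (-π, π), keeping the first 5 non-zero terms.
(54 - 8·π^2)·sin(x) + (-9 + 4·π^2)·sin(2·x) + (34/9 - 8·π^2/3)·sin(3·x) + (-9/4 + 2·π^2)·sin(4·x) + (198/125 - 8·π^2/5)·sin(5·x)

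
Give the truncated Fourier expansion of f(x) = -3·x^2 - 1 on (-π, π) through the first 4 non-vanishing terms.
12·cos(x) - 3·cos(2·x) + 4·cos(3·x)/3 - π^2 - 1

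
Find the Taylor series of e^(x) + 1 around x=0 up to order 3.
x^3/6 + x^2/2 + x + 2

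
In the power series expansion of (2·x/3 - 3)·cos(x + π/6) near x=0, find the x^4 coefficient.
Expand to order 4: (2·x/3 - 3)·cos(x + π/6) = x^4·(1/18 - √(3)/16) + x^3·(-√(3)/6 - 1/4) + x^2·(-1/3 + 3·√(3)/4) + x·(√(3)/3 + 3/2) - 3·√(3)/2 + O(x^5).
The coefficient of x^4 is 1/18 - √(3)/16.

Final answer: 1/18 - √(3)/16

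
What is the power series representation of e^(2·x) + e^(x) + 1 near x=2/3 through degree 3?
1 + e^(2/3) + e^(4/3) + (e^(2/3) + 2·e^(4/3))·(x - 2/3) + (e^(2/3)/2 + 2·e^(4/3))·(x - 2/3)^2 + (e^(2/3)/6 + 4·e^(4/3)/3)·(x - 2/3)^3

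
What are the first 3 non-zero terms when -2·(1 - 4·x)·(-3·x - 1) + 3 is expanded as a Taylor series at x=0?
-24·x^2 - 2·x + 5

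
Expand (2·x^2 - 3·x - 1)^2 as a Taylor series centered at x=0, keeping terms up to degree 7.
4·x^4 - 12·x^3 + 5·x^2 + 6·x + 1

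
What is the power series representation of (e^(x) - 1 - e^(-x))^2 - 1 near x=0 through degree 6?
8·x^6/45 - x^5/30 + 4·x^4/3 - 2·x^3/3 + 4·x^2 - 4·x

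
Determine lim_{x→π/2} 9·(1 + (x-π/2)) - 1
Direct substitution at x = π/2 gives 8.

Final answer: 8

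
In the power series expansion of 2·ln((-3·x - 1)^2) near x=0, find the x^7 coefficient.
Expand to order 7: 2·ln((-3·x - 1)^2) = 8748·x^7/7 - 486·x^6 + 972·x^5/5 - 81·x^4 + 36·x^3 - 18·x^2 + 12·x + O(x^8).
The coefficient of x^7 is 8748/7.

Final answer: 8748/7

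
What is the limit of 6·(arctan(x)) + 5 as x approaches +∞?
Evaluate the dominant behaviour as x → +∞; each term tends to a finite value or vanishes.
Limit = 5 + 3·π.

Final answer: 5 + 3·π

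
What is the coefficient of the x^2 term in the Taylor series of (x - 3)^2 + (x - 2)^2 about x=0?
Expand to order 2: (x - 3)^2 + (x - 2)^2 = 2·x^2 - 10·x + 13 + O(x^3).
The coefficient of x^2 is 2.

Final answer: 2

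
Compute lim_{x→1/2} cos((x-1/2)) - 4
Direct substitution at x = 1/2 gives -3.

Final answer: -3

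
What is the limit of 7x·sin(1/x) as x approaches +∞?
As x → +∞: let u = 1/x → 0⁺; then 7·x·sin(1/x) = 7·1·sin(u)/u → 7·1·1 = 7.
Limit = 7.

Final answer: 7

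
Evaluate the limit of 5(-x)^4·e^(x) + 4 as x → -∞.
The product is a 0·∞ indeterminate form at x → -∞.
Rewrite the product as 5(-x)^4 / e^(-x) (an ∞/∞ form) and apply L'Hôpital, or use the standard hierarchy e^(|x|) ≫ |(-x)^4| as x → -∞.
The indeterminate product → 0, so the limit = 4.

Final answer: 4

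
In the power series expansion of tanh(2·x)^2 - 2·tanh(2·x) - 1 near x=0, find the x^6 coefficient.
Expand to order 6: tanh(2·x)^2 - 2·tanh(2·x) - 1 = 1088·x^6/45 - 128·x^5/15 - 32·x^4/3 + 16·x^3/3 + 4·x^2 - 4·x - 1 + O(x^7).
The coefficient of x^6 is 1088/45.

Final answer: 1088/45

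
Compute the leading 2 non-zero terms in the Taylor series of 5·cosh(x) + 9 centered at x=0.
5·x^2/2 + 14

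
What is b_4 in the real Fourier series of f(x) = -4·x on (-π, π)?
b_4 = (1/π) ∫_{-π}^{π} f(x)·sin(4x) dx.
Evaluate the integral (use parity and integration by parts as needed): b_4 = 2.

Final answer: 2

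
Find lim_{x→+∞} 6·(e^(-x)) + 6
Evaluate the dominant behaviour as x → +∞; each term tends to a finite value or vanishes.
Limit = 6.

Final answer: 6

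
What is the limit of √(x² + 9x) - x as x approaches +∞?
This is an ∞ − ∞ indeterminate form.
Multiply and divide by the conjugate √(x²+9x) + x; the x² terms cancel, leaving (9x)/(√(x²+9x)+x) → 9/2.
Limit = 9/2.

Final answer: 9/2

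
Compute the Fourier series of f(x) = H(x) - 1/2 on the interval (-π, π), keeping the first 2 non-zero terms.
2·sin(x)/π + 2·sin(3·x)/(3·π)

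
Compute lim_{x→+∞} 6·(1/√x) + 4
Evaluate the dominant behaviour as x → +∞; each term tends to a finite value or vanishes.
Limit = 4.

Final answer: 4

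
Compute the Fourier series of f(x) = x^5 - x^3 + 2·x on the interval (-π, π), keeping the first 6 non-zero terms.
(-42·π^2 + 2·π^4 + 256)·sin(x) + (-π^4 - 11 + 6·π^2)·sin(2·x) + (-58·π^2/27 + 224/81 + 2·π^4/3)·sin(3·x) + (-π^4/2 - 91/64 + 9·π^2/8)·sin(4·x) + (-18·π^2/25 + 608/625 + 2·π^4/5)·sin(5·x) + (-π^4/3 - 61/81 + 14·π^2/27)·sin(6·x)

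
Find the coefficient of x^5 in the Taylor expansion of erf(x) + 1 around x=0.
Expand to order 5: erf(x) + 1 = x^5/(5·√(π)) - 2·x^3/(3·√(π)) + 2·x/√(π) + 1 + O(x^6).
The coefficient of x^5 is 1/(5·√(π)).

Final answer: 1/(5·√(π))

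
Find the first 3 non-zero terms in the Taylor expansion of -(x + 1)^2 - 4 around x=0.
-x^2 - 2·x - 5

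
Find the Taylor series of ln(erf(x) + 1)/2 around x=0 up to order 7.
x^7·(-3360·π^4 - 15·π^6 + 532·π^5 + 5760·π^3)/(630·π^(13/2)) + x^6·(-480 - 28·π^2 + 240·π)/(90·π^3) + x^5·(-40·π^2 + 3·π^3 + 96·π)/(30·π^(7/2)) + x^4·(-12 + 4·π)/(6·π^2) + x^3·(8 - 2·π)/(6·π^(3/2)) - x^2/π + x/√(π)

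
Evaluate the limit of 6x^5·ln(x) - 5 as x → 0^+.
The product is a 0·∞ indeterminate form at x → 0⁺.
Rewrite the product as 6·ln(x) / x^(-5) and apply L'Hôpital, or use the standard hierarchy x^(-5) ≫ |ln x| as x → 0⁺.
The indeterminate product → 0, so the limit = -5.

Final answer: -5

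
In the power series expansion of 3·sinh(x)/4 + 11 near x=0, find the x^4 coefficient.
Expand to order 4: 3·sinh(x)/4 + 11 = x^3/8 + 3·x/4 + 11 + O(x^5).
The coefficient of x^4 is 0.

Final answer: 0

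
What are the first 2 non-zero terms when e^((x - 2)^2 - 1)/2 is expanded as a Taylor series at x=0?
-2·x·e^(3) + e^(3)/2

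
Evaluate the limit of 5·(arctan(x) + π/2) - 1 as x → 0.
Direct substitution at x = 0 gives -1 + 5·π/2.

Final answer: -1 + 5·π/2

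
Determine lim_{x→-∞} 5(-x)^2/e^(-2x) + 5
The quotient is an ∞/∞ indeterminate form as x → -∞.
Compare growth rates of the dominant terms (exponentials ≫ polynomials ≫ logarithms), or apply L'Hôpital's rule; the quotient → 0.
Adding the constant: 0 + 5 = 5. Limit = 5.

Final answer: 5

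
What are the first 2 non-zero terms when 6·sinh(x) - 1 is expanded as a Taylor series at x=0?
6·x - 1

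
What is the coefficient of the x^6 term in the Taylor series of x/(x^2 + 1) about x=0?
Expand to order 6: x/(x^2 + 1) = x^5 - x^3 + x + O(x^7).
The coefficient of x^6 is 0.

Final answer: 0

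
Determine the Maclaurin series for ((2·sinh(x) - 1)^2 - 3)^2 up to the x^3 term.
-88·x^3/3 + 16·x + 4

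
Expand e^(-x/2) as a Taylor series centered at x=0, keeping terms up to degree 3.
-x^3/48 + x^2/8 - x/2 + 1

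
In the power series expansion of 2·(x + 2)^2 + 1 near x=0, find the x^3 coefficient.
Expand to order 3: 2·(x + 2)^2 + 1 = 2·x^2 + 8·x + 9 + O(x^4).
The coefficient of x^3 is 0.

Final answer: 0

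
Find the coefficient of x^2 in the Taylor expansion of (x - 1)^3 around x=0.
Expand to order 2: (x - 1)^3 = -3·x^2 + 3·x - 1 + O(x^3).
The coefficient of x^2 is -3.

Final answer: -3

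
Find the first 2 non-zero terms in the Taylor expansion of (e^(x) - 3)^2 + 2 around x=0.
6 - 4·x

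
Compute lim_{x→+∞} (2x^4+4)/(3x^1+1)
This is an ∞/∞ indeterminate form as x → +∞.
Divide numerator and denominator by x^4 and let the lower-order terms vanish; the numerator's degree 4 exceeds the denominator's degree 1, so the quotient diverges.
Limit = ∞.

Final answer: ∞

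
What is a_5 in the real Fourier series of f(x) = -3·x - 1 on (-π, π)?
a_5 = (1/π) ∫_{-π}^{π} f(x)·cos(5x) dx.
Evaluate the integral (use parity and integration by parts as needed): a_5 = 0.

Final answer: 0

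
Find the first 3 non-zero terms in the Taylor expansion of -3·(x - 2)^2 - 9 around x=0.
-3·x^2 + 12·x - 21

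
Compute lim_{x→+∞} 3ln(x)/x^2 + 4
The quotient is an ∞/∞ indeterminate form as x → +∞.
The polynomial denominator x^2 dominates the logarithmic numerator (any positive power of x ≫ ln(x) as x → ∞), so the quotient → 0.
Adding the constant: 0 + 4 = 4. Limit = 4.

Final answer: 4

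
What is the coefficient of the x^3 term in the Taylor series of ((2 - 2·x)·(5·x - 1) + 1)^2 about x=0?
Expand to order 3: ((2 - 2·x)·(5·x - 1) + 1)^2 = -240·x^3 + 164·x^2 - 24·x + 1 + O(x^4).
The coefficient of x^3 is -240.

Final answer: -240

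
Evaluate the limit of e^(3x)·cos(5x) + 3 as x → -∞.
Evaluate the dominant behaviour as x → -∞; each term tends to a finite value or vanishes.
Limit = 3.

Final answer: 3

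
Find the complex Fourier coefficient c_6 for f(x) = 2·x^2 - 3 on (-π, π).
Compute the real Fourier coefficients first: a_6 = 2/9, b_6 = 0.
Then c_6 = (a_6 − i·b_6)/2 = 1/9.

Final answer: 1/9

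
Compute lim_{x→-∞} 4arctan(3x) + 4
Evaluate the dominant behaviour as x → -∞; each term tends to a finite value or vanishes.
Limit = 4 - 2·π.

Final answer: 4 - 2·π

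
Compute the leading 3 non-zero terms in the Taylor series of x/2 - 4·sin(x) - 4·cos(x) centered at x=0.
2·x^2 - 7·x/2 - 4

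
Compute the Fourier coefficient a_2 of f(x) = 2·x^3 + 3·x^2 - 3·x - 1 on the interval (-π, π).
a_2 = (1/π) ∫_{-π}^{π} f(x)·cos(2x) dx.
Evaluate the integral (use parity and integration by parts as needed): a_2 = 3.

Final answer: 3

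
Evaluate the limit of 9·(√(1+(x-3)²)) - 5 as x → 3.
Direct substitution at x = 3 gives 4.

Final answer: 4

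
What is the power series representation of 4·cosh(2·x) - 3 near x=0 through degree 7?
16·x^6/45 + 8·x^4/3 + 8·x^2 + 1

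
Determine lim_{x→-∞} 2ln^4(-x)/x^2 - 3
The quotient is an ∞/∞ indeterminate form as x → -∞.
Compare growth rates of the dominant terms (exponentials ≫ polynomials ≫ logarithms), or apply L'Hôpital's rule; the quotient → 0.
Adding the constant: 0 - 3 = -3. Limit = -3.

Final answer: -3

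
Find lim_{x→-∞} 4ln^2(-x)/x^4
This is an ∞/∞ indeterminate form as x → -∞.
Compare growth rates of the dominant terms (exponentials ≫ polynomials ≫ logarithms), or apply L'Hôpital's rule; the quotient → 0.
Limit = 0.

Final answer: 0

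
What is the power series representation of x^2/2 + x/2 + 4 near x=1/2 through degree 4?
35/8 + (x - 1/2) + (x - 1/2)^2/2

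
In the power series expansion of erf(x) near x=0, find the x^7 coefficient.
Expand to order 7: erf(x) = -x^7/(21·√(π)) + x^5/(5·√(π)) - 2·x^3/(3·√(π)) + 2·x/√(π) + O(x^8).
The coefficient of x^7 is -1/(21·√(π)).

Final answer: -1/(21·√(π))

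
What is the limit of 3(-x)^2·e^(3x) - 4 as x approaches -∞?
The product is a 0·∞ indeterminate form at x → -∞.
Rewrite the product as 3(-x)^2 / e^(-3x) (an ∞/∞ form) and apply L'Hôpital, or use the standard hierarchy e^(3|x|) ≫ |(-x)^2| as x → -∞.
The indeterminate product → 0, so the limit = -4.

Final answer: -4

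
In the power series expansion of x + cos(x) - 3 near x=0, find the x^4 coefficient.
Expand to order 4: x + cos(x) - 3 = x^4/24 - x^2/2 + x - 2 + O(x^5).
The coefficient of x^4 is 1/24.

Final answer: 1/24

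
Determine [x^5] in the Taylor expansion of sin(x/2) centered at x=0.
Expand to order 5: sin(x/2) = x^5/3840 - x^3/48 + x/2 + O(x^6).
The coefficient of x^5 is 1/3840.

Final answer: 1/3840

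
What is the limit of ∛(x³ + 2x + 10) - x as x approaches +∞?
This is an ∞ − ∞ indeterminate form.
Multiply by (A² + AB + B²)/(A² + AB + B²) where A = ∛(x³+2x + 10), B = x to use A³ − B³ = (A−B)(A²+AB+B²); the x³ terms cancel, leaving (2x + 10)/(A²+AB+B²) with denominator ~ 3x², so the limit is 0.
Limit = 0.

Final answer: 0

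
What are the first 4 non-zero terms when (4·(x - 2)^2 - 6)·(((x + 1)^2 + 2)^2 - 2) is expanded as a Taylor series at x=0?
-72·x^3 - 64·x^2 + 8·x + 70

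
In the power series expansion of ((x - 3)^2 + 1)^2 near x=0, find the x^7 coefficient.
Expand to order 7: ((x - 3)^2 + 1)^2 = x^4 - 12·x^3 + 56·x^2 - 120·x + 100 + O(x^8).
The coefficient of x^7 is 0.

Final answer: 0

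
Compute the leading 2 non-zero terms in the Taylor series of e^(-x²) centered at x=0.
1 - x^2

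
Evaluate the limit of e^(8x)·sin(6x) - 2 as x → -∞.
Evaluate the dominant behaviour as x → -∞; each term tends to a finite value or vanishes.
Limit = -2.

Final answer: -2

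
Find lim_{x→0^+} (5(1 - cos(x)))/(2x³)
Both numerator and denominator → 0 as x → 0^+; this is a 0/0 indeterminate form.
Expand each to leading order near x = 0: numerator ~ 5·x^2/2, denominator ~ 2·x^3.
The limit of the ratio is ∞.

Final answer: ∞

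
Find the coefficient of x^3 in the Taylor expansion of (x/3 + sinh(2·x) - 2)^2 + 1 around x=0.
Expand to order 3: (x/3 + sinh(2·x) - 2)^2 + 1 = -16·x^3/3 + 49·x^2/9 - 28·x/3 + 5 + O(x^4).
The coefficient of x^3 is -16/3.

Final answer: -16/3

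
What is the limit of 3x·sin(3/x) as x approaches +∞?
As x → +∞: let u = 3/x → 0⁺; then 3·x·sin(3/x) = 3·3·sin(u)/u → 3·3·1 = 9.
Limit = 9.

Final answer: 9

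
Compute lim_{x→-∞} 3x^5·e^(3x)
This is a 0·∞ indeterminate form at x → -∞.
Rewrite the product as 3x^5 / e^(-3x) (an ∞/∞ form) and apply L'Hôpital, or use the standard hierarchy e^(3|x|) ≫ |x^5| as x → -∞.
The indeterminate product → 0, so the limit = 0.

Final answer: 0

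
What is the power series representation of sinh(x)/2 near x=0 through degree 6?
x^5/240 + x^3/12 + x/2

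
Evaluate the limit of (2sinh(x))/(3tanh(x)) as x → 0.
Both numerator and denominator → 0 as x → 0; this is a 0/0 indeterminate form.
Expand each to leading order near x = 0: numerator ~ 2·x, denominator ~ 3·x.
The limit of the ratio is 2/3.

Final answer: 2/3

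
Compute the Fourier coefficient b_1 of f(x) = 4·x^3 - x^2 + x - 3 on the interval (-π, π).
b_1 = (1/π) ∫_{-π}^{π} f(x)·sin(1x) dx.
Evaluate the integral (use parity and integration by parts as needed): b_1 = -46 + 8·π^2.

Final answer: -46 + 8·π^2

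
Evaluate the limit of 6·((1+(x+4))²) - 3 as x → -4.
Direct substitution at x = -4 gives 3.

Final answer: 3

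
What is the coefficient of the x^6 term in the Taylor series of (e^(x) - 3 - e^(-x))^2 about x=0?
Expand to order 6: (e^(x) - 3 - e^(-x))^2 = 8·x^6/45 - x^5/10 + 4·x^4/3 - 2·x^3 + 4·x^2 - 12·x + 9 + O(x^7).
The coefficient of x^6 is 8/45.

Final answer: 8/45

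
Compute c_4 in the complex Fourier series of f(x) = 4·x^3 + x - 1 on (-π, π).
Compute the real Fourier coefficients first: a_4 = 0, b_4 = 1/4 - 2·π^2.
Then c_4 = (a_4 − i·b_4)/2 = -i/8 + i·π^2.

Final answer: -i/8 + i·π^2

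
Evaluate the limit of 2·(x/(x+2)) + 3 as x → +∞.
Evaluate the dominant behaviour as x → +∞; each term tends to a finite value or vanishes.
Limit = 5.

Final answer: 5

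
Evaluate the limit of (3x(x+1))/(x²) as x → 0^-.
Both numerator and denominator → 0 as x → 0^-; this is a 0/0 indeterminate form.
Expand each to leading order near x = 0: numerator ~ 3·x, denominator ~ x^2.
The limit of the ratio is -∞.

Final answer: -∞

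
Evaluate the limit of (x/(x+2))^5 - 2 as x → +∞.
As x → +∞: x/(x+2) = 1/(1 + 2/x) → 1, and the 5th power of a limit-1 base also → 1; with the additive constant, 1 - 2 = -1.
Limit = -1.

Final answer: -1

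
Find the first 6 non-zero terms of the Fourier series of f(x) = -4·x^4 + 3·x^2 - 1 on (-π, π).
(-204 + 32·π^2)·cos(x) + (15 - 8·π^2)·cos(2·x) + (-100/27 + 32·π^2/9)·cos(3·x) + (3/2 - 2·π^2)·cos(4·x) + (-492/625 + 32·π^2/25)·cos(5·x) - 4·π^4/5 - 1 + π^2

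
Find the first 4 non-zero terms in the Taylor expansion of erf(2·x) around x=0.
-128·x^7/(21·√(π)) + 32·x^5/(5·√(π)) - 16·x^3/(3·√(π)) + 4·x/√(π)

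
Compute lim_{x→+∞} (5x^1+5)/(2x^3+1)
This is an ∞/∞ indeterminate form as x → +∞.
Divide numerator and denominator by x^3 and let the lower-order terms vanish; the numerator's degree 1 is below the denominator's degree 3, so the quotient → 0.
Limit = 0.

Final answer: 0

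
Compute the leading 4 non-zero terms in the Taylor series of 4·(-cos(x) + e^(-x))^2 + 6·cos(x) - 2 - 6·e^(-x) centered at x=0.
-7·x^3 - 2·x^2 + 6·x - 2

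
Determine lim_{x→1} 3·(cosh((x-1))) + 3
Direct substitution at x = 1 gives 6.

Final answer: 6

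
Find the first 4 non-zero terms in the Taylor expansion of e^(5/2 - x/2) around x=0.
-x^3·e^(5/2)/48 + x^2·e^(5/2)/8 - x·e^(5/2)/2 + e^(5/2)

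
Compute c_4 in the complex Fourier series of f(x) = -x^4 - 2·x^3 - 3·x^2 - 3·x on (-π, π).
Compute the real Fourier coefficients first: a_4 = -π^2/2 - 9/16, b_4 = 9/8 + π^2.
Then c_4 = (a_4 − i·b_4)/2 = -π^2/4 - 9/32 - i·π^2/2 - 9·i/16.

Final answer: -π^2/4 - 9/32 - i·π^2/2 - 9·i/16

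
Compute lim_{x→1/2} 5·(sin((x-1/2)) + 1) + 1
Direct substitution at x = 1/2 gives 6.

Final answer: 6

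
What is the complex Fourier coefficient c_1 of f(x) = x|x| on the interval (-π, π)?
Compute the real Fourier coefficients first: a_1 = 0, b_1 = (-8 + 2·π^2)/π.
Then c_1 = (a_1 − i·b_1)/2 = -i·π + 4·i/π.

Final answer: -i·π + 4·i/π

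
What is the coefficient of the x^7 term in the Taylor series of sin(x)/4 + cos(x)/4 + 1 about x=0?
Expand to order 7: sin(x)/4 + cos(x)/4 + 1 = -x^7/20160 - x^6/2880 + x^5/480 + x^4/96 - x^3/24 - x^2/8 + x/4 + 5/4 + O(x^8).
The coefficient of x^7 is -1/20160.

Final answer: -1/20160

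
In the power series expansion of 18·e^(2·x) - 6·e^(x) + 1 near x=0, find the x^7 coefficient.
Expand to order 7: 18·e^(2·x) - 6·e^(x) + 1 = 383·x^7/840 + 191·x^6/120 + 19·x^5/4 + 47·x^4/4 + 23·x^3 + 33·x^2 + 30·x + 13 + O(x^8).
The coefficient of x^7 is 383/840.

Final answer: 383/840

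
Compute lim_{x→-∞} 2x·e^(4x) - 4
The product is a 0·∞ indeterminate form at x → -∞.
Rewrite the product as 2x / e^(-4x) (an ∞/∞ form) and apply L'Hôpital, or use the standard hierarchy e^(4|x|) ≫ |x| as x → -∞.
The indeterminate product → 0, so the limit = -4.

Final answer: -4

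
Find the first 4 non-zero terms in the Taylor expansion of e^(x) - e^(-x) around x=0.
x^7/2520 + x^5/60 + x^3/3 + 2·x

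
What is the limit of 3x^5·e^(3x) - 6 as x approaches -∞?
The product is a 0·∞ indeterminate form at x → -∞.
Rewrite the product as 3x^5 / e^(-3x) (an ∞/∞ form) and apply L'Hôpital, or use the standard hierarchy e^(3|x|) ≫ |x^5| as x → -∞.
The indeterminate product → 0, so the limit = -6.

Final answer: -6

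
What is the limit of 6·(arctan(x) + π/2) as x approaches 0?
Direct substitution at x = 0 gives 3·π.

Final answer: 3·π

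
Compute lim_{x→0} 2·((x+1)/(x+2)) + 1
Direct substitution at x = 0 gives 2.

Final answer: 2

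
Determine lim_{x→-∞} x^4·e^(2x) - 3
The product is a 0·∞ indeterminate form at x → -∞.
Rewrite the product as x^4 / e^(-2x) (an ∞/∞ form) and apply L'Hôpital, or use the standard hierarchy e^(2|x|) ≫ |x^4| as x → -∞.
The indeterminate product → 0, so the limit = -3.

Final answer: -3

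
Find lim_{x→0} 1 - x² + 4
Direct substitution at x = 0 gives 5.

Final answer: 5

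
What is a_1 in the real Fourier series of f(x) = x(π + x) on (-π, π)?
a_1 = (1/π) ∫_{-π}^{π} f(x)·cos(1x) dx.
Evaluate the integral (use parity and integration by parts as needed): a_1 = -4.

Final answer: -4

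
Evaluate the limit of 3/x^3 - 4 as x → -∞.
Evaluate the dominant behaviour as x → -∞; each term tends to a finite value or vanishes.
Limit = -4.

Final answer: -4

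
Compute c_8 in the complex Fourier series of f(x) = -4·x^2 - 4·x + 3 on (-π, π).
Compute the real Fourier coefficients first: a_8 = -1/4, b_8 = 1.
Then c_8 = (a_8 − i·b_8)/2 = -1/8 - i/2.

Final answer: -1/8 - i/2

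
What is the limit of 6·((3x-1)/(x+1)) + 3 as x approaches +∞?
Evaluate the dominant behaviour as x → +∞; each term tends to a finite value or vanishes.
Limit = 21.

Final answer: 21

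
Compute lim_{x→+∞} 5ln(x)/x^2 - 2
The quotient is an ∞/∞ indeterminate form as x → +∞.
The polynomial denominator x^2 dominates the logarithmic numerator (any positive power of x ≫ ln(x) as x → ∞), so the quotient → 0.
Adding the constant: 0 - 2 = -2. Limit = -2.

Final answer: -2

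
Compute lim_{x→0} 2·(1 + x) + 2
Direct substitution at x = 0 gives 4.

Final answer: 4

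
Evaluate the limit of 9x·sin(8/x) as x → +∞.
As x → +∞: let u = 8/x → 0⁺; then 9·x·sin(8/x) = 9·8·sin(u)/u → 9·8·1 = 72.
Limit = 72.

Final answer: 72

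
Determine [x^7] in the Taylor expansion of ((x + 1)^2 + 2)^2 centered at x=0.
Expand to order 7: ((x + 1)^2 + 2)^2 = x^4 + 4·x^3 + 10·x^2 + 12·x + 9 + O(x^8).
The coefficient of x^7 is 0.

Final answer: 0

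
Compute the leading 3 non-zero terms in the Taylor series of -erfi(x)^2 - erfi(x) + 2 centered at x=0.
-4·x^2/π - 2·x/√(π) + 2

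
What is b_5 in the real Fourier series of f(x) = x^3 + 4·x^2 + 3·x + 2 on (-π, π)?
b_5 = (1/π) ∫_{-π}^{π} f(x)·sin(5x) dx.
Evaluate the integral (use parity and integration by parts as needed): b_5 = 138/125 + 2·π^2/5.

Final answer: 138/125 + 2·π^2/5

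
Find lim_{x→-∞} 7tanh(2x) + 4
Evaluate the dominant behaviour as x → -∞; each term tends to a finite value or vanishes.
Limit = -3.

Final answer: -3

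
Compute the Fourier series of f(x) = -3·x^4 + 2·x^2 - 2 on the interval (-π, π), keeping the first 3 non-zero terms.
(-152 + 24·π^2)·cos(x) + (11 - 6·π^2)·cos(2·x) - 3·π^4/5 - 2 + 2·π^2/3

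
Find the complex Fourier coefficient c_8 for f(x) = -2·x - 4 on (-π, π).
Compute the real Fourier coefficients first: a_8 = 0, b_8 = 1/2.
Then c_8 = (a_8 − i·b_8)/2 = -i/4.

Final answer: -i/4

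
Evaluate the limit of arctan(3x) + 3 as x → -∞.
Evaluate the dominant behaviour as x → -∞; each term tends to a finite value or vanishes.
Limit = 3 - π/2.

Final answer: 3 - π/2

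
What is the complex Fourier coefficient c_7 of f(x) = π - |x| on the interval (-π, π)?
Compute the real Fourier coefficients first: a_7 = 4/(49·π), b_7 = 0.
Then c_7 = (a_7 − i·b_7)/2 = 2/(49·π).

Final answer: 2/(49·π)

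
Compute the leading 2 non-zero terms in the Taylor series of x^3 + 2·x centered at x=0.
x^3 + 2·x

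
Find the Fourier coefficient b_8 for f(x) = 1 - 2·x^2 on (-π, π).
b_8 = (1/π) ∫_{-π}^{π} f(x)·sin(8x) dx.
Evaluate the integral (use parity and integration by parts as needed): b_8 = 0.

Final answer: 0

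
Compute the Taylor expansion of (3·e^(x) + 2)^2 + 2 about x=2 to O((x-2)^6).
6 + 12·e^(2) + 9·e^(4) + (12·e^(2) + 18·e^(4))·(x - 2) + (6·e^(2) + 18·e^(4))·(x - 2)^2 + (2·e^(2) + 12·e^(4))·(x - 2)^3 + (e^(2)/2 + 6·e^(4))·(x - 2)^4 + (e^(2)/10 + 12·e^(4)/5)·(x - 2)^5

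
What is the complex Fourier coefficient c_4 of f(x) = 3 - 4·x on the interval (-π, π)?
Compute the real Fourier coefficients first: a_4 = 0, b_4 = 2.
Then c_4 = (a_4 − i·b_4)/2 = -i.

Final answer: -i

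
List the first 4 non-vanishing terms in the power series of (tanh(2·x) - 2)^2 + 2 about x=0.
32·x^3/3 + 4·x^2 - 8·x + 6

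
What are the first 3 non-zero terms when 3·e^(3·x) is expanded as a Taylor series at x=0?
27·x^2/2 + 9·x + 3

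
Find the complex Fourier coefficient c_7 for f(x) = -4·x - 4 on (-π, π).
Compute the real Fourier coefficients first: a_7 = 0, b_7 = -8/7.
Then c_7 = (a_7 − i·b_7)/2 = 4·i/7.

Final answer: 4·i/7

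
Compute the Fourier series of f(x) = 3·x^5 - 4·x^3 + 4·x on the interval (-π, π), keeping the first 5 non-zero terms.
(-128·π^2 + 6·π^4 + 776)·sin(x) + (-3·π^4 - 65/2 + 19·π^2)·sin(2·x) + (-64·π^2/9 + 200/27 + 2·π^4)·sin(3·x) + (-3·π^4/2 - 221/64 + 31·π^2/8)·sin(4·x) + (-64·π^2/25 + 1384/625 + 6·π^4/5)·sin(5·x)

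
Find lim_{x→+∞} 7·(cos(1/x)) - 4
Evaluate the dominant behaviour as x → +∞; each term tends to a finite value or vanishes.
Limit = 3.

Final answer: 3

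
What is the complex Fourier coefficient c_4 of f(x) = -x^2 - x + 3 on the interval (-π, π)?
Compute the real Fourier coefficients first: a_4 = -1/4, b_4 = 1/2.
Then c_4 = (a_4 − i·b_4)/2 = -1/8 - i/4.

Final answer: -1/8 - i/4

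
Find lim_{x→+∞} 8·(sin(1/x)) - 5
Evaluate the dominant behaviour as x → +∞; each term tends to a finite value or vanishes.
Limit = -5.

Final answer: -5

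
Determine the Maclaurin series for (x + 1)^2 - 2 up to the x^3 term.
x^2 + 2·x - 1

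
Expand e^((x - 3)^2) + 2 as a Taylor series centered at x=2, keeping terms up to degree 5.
2 + e - 2·e·(x - 2) + 3·e·(x - 2)^2 - 10·e·(x - 2)^3/3 + 19·e·(x - 2)^4/6 - 13·e·(x - 2)^5/5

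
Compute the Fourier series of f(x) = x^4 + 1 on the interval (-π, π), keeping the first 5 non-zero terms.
(48 - 8·π^2)·cos(x) + (-3 + 2·π^2)·cos(2·x) + (16/27 - 8·π^2/9)·cos(3·x) + (-3/16 + π^2/2)·cos(4·x) + 1 + π^4/5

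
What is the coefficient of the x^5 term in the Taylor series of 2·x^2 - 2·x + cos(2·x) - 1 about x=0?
Expand to order 5: 2·x^2 - 2·x + cos(2·x) - 1 = 2·x^4/3 - 2·x + O(x^6).
The coefficient of x^5 is 0.

Final answer: 0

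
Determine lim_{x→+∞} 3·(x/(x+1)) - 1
Evaluate the dominant behaviour as x → +∞; each term tends to a finite value or vanishes.
Limit = 2.

Final answer: 2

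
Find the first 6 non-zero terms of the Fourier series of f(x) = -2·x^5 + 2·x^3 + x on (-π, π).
(-502 - 4·π^4 + 84·π^2)·sin(x) + (-12·π^2 + 17 + 2·π^4)·sin(2·x) + (-4·π^4/3 - 178/81 + 116·π^2/27)·sin(3·x) + (-9·π^2/4 + 11/32 + π^4)·sin(4·x) + (-4·π^4/5 + 34/625 + 36·π^2/25)·sin(5·x) + (-28·π^2/27 - 13/81 + 2·π^4/3)·sin(6·x)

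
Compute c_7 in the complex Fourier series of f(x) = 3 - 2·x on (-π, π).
Compute the real Fourier coefficients first: a_7 = 0, b_7 = -4/7.
Then c_7 = (a_7 − i·b_7)/2 = 2·i/7.

Final answer: 2·i/7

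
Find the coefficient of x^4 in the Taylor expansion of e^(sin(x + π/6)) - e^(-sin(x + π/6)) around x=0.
Expand to order 4: e^(sin(x + π/6)) - e^(-sin(x + π/6)) = x^4·(-55·e^(1/2)/384 - e^(-1/2)/384) + x^3·(-7·√(3)·e^(1/2)/48 + 5·√(3)·e^(-1/2)/48) + x^2·(-5·e^(-1/2)/8 + e^(1/2)/8) + x·(√(3)·e^(-1/2)/2 + √(3)·e^(1/2)/2) - e^(-1/2) + e^(1/2) + O(x^5).
The coefficient of x^4 is -55·e^(1/2)/384 - e^(-1/2)/384.

Final answer: -55·e^(1/2)/384 - e^(-1/2)/384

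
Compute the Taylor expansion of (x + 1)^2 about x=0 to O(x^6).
x^2 + 2·x + 1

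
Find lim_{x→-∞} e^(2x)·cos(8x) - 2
Evaluate the dominant behaviour as x → -∞; each term tends to a finite value or vanishes.
Limit = -2.

Final answer: -2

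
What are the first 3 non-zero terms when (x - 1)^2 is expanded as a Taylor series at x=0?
x^2 - 2·x + 1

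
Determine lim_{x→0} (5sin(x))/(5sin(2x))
Both numerator and denominator → 0 as x → 0; this is a 0/0 indeterminate form.
Expand each to leading order near x = 0: numerator ~ 5·x, denominator ~ 10·x.
The limit of the ratio is 1/2.

Final answer: 1/2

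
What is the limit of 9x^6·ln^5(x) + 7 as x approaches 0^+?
The product is a 0·∞ indeterminate form at x → 0⁺.
Rewrite the product as 9·ln^5(x) / x^(-6) and apply L'Hôpital, or use the standard hierarchy x^(-6) ≫ |ln x|^5 as x → 0⁺.
The indeterminate product → 0, so the limit = 7.

Final answer: 7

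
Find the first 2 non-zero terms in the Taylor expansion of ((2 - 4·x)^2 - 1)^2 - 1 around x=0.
8 - 96·x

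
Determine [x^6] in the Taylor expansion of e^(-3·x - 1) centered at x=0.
Expand to order 6: e^(-3·x - 1) = 81·x^6·e^(-1)/80 - 81·x^5·e^(-1)/40 + 27·x^4·e^(-1)/8 - 9·x^3·e^(-1)/2 + 9·x^2·e^(-1)/2 - 3·x·e^(-1) + e^(-1) + O(x^7).
The coefficient of x^6 is 81·e^(-1)/80.

Final answer: 81·e^(-1)/80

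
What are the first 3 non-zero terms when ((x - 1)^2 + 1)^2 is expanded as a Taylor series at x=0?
8·x^2 - 8·x + 4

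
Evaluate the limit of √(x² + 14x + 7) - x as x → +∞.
This is an ∞ − ∞ indeterminate form.
Multiply and divide by the conjugate √(x²+14x + 7) + x; the x² terms cancel, leaving (14x + 7)/(√(x²+14x + 7)+x) → 14/2 = 7.
Limit = 7.

Final answer: 7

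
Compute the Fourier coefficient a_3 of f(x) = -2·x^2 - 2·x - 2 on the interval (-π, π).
a_3 = (1/π) ∫_{-π}^{π} f(x)·cos(3x) dx.
Evaluate the integral (use parity and integration by parts as needed): a_3 = 8/9.

Final answer: 8/9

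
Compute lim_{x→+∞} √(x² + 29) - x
This is an ∞ − ∞ indeterminate form.
Multiply and divide by the conjugate √(x²+29) + x; the x² terms cancel, leaving 29/(√(x²+29)+x) → 0.
Limit = 0.

Final answer: 0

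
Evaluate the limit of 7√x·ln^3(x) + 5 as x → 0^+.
The product is a 0·∞ indeterminate form at x → 0⁺.
Rewrite the product as 7·ln^3(x) / x^(-1/2) and apply L'Hôpital, or use the standard hierarchy x^(-1/2) ≫ |ln x|^3 as x → 0⁺.
The indeterminate product → 0, so the limit = 5.

Final answer: 5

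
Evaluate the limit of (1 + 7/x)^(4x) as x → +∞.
As x → +∞: write (1 + 7/x)^(4x) = ((1 + 7/x)^x)^4 → (e^7)^4 = e^28.
Limit = e^(28).

Final answer: e^(28)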